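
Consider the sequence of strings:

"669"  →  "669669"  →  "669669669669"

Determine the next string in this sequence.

Every step duplicates the string.
Doubling 669669669669:

669669669669669669669669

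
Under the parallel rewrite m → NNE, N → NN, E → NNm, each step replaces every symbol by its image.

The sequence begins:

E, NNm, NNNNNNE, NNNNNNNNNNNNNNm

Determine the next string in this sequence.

NNNNNNNNNNNNNNNNNNNNNNNNNNNNNNE

φ(NNNNNNNNNNNNNNm) expands symbol-by-symbol to NN NN NN NN NN NN NN NN NN NN NN NN NN NN NNE; joining the 15 pieces gives the next term.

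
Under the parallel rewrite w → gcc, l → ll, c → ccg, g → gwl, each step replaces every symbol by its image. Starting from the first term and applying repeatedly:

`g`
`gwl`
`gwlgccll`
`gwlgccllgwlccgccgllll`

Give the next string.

Rewriting the 21 symbols of gwlgccllgwlccgccgllll one by one yields gwl gcc ll gwl ccg ccg ll ll gwl gcc ll ccg ccg gwl ccg ccg gwl ll ll ll ll; concatenated:

gwlgccllgwlccgccgllllgwlgccllccgccggwlccgccggwlllllllll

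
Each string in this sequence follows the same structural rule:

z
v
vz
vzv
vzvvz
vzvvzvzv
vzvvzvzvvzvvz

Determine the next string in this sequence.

Each term (from the third on) is the previous term followed by the one before it: term 3 = v·z = vz.
The next term joins vzvvzvzvvzvvz and vzvvzvzv.

vzvvzvzvvzvvzvzvvzvzv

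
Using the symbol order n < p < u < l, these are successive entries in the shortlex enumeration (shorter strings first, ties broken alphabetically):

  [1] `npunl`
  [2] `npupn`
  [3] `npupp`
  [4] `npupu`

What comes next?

npupl

The successor of npupu increments the rightmost position that isn't already l and resets every position after it to n.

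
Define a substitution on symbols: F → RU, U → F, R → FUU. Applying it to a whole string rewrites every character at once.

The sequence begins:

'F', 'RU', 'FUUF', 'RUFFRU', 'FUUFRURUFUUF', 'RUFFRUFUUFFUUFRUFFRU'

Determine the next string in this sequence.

Rewriting the 20 symbols of RUFFRUFUUFFUUFRUFFRU one by one yields FUU F RU RU FUU F RU F F RU RU F F RU FUU F RU RU FUU F; concatenated:

FUUFRURUFUUFRUFFRURUFFRUFUUFRURUFUUF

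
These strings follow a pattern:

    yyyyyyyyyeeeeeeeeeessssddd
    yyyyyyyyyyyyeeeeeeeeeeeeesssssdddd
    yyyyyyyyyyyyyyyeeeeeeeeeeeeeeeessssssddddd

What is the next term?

The n-th term is 3n y's then 3n+1 e's then n+1 s's then n d's, where the shown terms are n = 3, 4, 5.
For the next term, n = 6, so the run lengths are 18, 19, 7, 6.

yyyyyyyyyyyyyyyyyyeeeeeeeeeeeeeeeeeeesssssssdddddd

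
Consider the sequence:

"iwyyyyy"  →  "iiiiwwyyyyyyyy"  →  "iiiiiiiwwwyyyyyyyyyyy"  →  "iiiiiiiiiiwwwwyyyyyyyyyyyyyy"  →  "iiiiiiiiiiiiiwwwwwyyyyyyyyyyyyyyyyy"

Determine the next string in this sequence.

iiiiiiiiiiiiiiiiwwwwwwyyyyyyyyyyyyyyyyyyyy

Term n consists of 3n-2 i's, followed by n w's, followed by 3n+2 y's (n = 1, 2, …).
At n = 6 the blocks have lengths 16, 6, 20.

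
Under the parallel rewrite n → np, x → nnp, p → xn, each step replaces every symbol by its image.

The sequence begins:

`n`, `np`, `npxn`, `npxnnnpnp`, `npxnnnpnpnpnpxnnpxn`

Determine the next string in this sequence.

Applying the rule to each of the 19 symbols of npxnnnpnpnpnpxnnpxn gives the pieces np xn nnp np np np xn np xn np xn np xn nnp np np xn nnp np, which concatenate to the answer.

npxnnnpnpnpnpxnnpxnnpxnnpxnnnpnpnpxnnnpnp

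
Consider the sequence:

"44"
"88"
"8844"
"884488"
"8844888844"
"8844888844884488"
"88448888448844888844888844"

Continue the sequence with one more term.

884488884488448888448888448844888844884488

Each term (from the third on) is the previous term followed by the one before it: term 3 = 88·44 = 8844.
So term 8 is 88448888448844888844888844·8844888844884488.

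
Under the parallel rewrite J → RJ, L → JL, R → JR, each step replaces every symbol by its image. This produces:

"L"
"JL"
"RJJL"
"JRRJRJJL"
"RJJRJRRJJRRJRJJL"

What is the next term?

Rewriting the 16 symbols of RJJRJRRJJRRJRJJL one by one yields JR RJ RJ JR RJ JR JR RJ RJ JR JR RJ JR RJ RJ JL; concatenated:

JRRJRJJRRJJRJRRJRJJRJRRJJRRJRJJL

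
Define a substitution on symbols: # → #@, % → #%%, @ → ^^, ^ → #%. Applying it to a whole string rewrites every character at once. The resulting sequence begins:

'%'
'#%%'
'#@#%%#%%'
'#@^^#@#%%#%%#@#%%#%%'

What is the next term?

#@^^#%#%#@^^#@#%%#%%#@#%%#%%#@^^#@#%%#%%#@#%%#%%

φ(#@^^#@#%%#%%#@#%%#%%) expands symbol-by-symbol to #@ ^^ #% #% #@ ^^ #@ #%% #%% #@ #%% #%% #@ ^^ #@ #%% #%% #@ #%% #%%; joining the 20 pieces gives the next term.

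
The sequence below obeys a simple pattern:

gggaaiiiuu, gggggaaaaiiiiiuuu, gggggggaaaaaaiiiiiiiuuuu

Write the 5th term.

Term n consists of 2n+1 g's, followed by 2n a's, followed by 2n+1 i's, followed by n+1 u's (n = 1, 2, …).
Setting n = 5 gives 11, 10, 11, 6 characters in each block.

gggggggggggaaaaaaaaaaiiiiiiiiiiiuuuuuu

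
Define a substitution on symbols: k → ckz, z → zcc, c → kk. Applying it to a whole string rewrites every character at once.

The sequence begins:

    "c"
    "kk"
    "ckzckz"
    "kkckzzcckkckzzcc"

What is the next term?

Replace each of the 16 characters of kkckzzcckkckzzcc in place — ckz ckz kk ckz zcc zcc kk kk ckz ckz kk ckz zcc zcc kk kk — and concatenate.

ckzckzkkckzzcczcckkkkckzckzkkckzzcczcckkkk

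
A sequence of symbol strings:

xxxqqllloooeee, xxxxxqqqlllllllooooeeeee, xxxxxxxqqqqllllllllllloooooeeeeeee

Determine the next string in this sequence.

xxxxxxxxxqqqqqlllllllllllllllooooooeeeeeeeee

Each string has the form x^{2n+1} q^{n+1} l^{4n-1} o^{n+2} e^{2n+1} (n = 1, 2, …).
At n = 4 the blocks have lengths 9, 5, 15, 6, 9.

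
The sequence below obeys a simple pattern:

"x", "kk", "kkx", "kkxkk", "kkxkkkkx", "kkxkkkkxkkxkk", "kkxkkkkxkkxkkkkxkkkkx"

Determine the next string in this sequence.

This is a Fibonacci-style word recurrence s(k) = s(k−1)·s(k−2): e.g. kk·x = kkx.
So term 8 is kkxkkkkxkkxkkkkxkkkkx·kkxkkkkxkkxkk.

kkxkkkkxkkxkkkkxkkkkxkkxkkkkxkkxkk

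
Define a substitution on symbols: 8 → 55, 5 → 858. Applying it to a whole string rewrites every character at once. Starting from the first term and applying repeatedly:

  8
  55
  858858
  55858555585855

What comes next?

85885855858558588588588585585855858858

Applying the rule to each of the 14 symbols of 55858555585855 gives the pieces 858 858 55 858 55 858 858 858 858 55 858 55 858 858, which concatenate to the answer.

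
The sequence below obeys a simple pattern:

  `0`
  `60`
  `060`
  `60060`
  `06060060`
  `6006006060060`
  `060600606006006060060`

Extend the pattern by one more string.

This is a Fibonacci-style word recurrence s(k) = s(k−2)·s(k−1): e.g. 0·60 = 060.
So term 8 is 6006006060060·060600606006006060060.

6006006060060060600606006006060060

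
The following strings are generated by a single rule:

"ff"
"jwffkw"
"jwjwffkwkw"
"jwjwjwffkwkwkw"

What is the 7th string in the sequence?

jwjwjwjwjwjwffkwkwkwkwkwkw

Every step adds jw to the front and kw to the end of the previous string.
From jwjwjwffkwkwkw, 3 further steps: jwjwjwffkwkwkw → jwjwjwjwffkwkwkwkw → jwjwjwjwjwffkwkwkwkwkw → (answer).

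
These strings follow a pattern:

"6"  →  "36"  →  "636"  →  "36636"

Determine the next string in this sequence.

From term 3 onward, concatenate the second-to-last term with the last: 6·36 = 636, 36·636 = 36636, …
The next term joins 636 and 36636.

63636636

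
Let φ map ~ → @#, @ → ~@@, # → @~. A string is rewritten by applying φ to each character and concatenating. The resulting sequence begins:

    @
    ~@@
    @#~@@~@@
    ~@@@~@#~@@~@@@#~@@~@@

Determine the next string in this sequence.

φ(~@@@~@#~@@~@@@#~@@~@@) expands symbol-by-symbol to @# ~@@ ~@@ ~@@ @# ~@@ @~ @# ~@@ ~@@ @# ~@@ ~@@ ~@@ @~ @# ~@@ ~@@ @# ~@@ ~@@; joining the 21 pieces gives the next term.

@#~@@~@@~@@@#~@@@~@#~@@~@@@#~@@~@@~@@@~@#~@@~@@@#~@@~@@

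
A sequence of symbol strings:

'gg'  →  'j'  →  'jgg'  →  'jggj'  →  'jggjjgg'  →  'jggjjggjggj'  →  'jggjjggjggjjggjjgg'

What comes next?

From term 3 onward, concatenate the last term with the second-to-last: j·gg = jgg, jgg·j = jggj, …
So term 8 is jggjjggjggjjggjjgg·jggjjggjggj.

jggjjggjggjjggjjggjggjjggjggj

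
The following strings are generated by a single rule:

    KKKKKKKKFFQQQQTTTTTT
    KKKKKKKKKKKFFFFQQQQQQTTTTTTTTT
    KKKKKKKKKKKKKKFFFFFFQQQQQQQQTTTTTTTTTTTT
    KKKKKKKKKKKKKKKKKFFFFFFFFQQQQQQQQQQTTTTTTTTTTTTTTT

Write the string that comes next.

Each string has the form K^{3n+2} F^{2n-2} Q^{2n} T^{3n}, where the shown terms are n = 2, 3, 4, 5.
For the next term, n = 6, so the run lengths are 20, 10, 12, 18.

KKKKKKKKKKKKKKKKKKKKFFFFFFFFFFQQQQQQQQQQQQTTTTTTTTTTTTTTTTTT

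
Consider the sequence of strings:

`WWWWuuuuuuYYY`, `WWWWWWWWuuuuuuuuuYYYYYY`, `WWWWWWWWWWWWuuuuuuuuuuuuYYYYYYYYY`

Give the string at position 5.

WWWWWWWWWWWWWWWWWWWWuuuuuuuuuuuuuuuuuuYYYYYYYYYYYYYYY

Reading off run lengths: W runs 4, 8, 12; u runs 6, 9, 12; Y runs 3, 6, 9 — each is linear in n (n = 1, 2, …).
Setting n = 5 gives 20, 18, 15 characters in each block.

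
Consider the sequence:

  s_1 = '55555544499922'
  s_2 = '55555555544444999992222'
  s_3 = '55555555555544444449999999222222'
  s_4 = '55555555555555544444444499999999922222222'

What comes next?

The n-th term is 3n+3 5's then 2n+1 4's then 2n+1 9's then 2n 2's (n = 1, 2, …).
Setting n = 5 gives 18, 11, 11, 10 characters in each block.

55555555555555555544444444444999999999992222222222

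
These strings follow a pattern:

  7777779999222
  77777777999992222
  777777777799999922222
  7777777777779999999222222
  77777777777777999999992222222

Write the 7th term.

Each string has the form 7^{2n} 9^{n+1} 2^{n}, where the shown terms are n = 3, 4, 5, 6, 7.
Setting n = 9 gives 18, 10, 9 characters in each block.

7777777777777777779999999999222222222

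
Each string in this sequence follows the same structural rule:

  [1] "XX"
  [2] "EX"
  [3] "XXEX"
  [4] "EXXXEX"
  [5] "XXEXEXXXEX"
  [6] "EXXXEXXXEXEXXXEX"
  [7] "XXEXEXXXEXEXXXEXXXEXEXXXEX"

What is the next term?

This is a Fibonacci-style word recurrence s(k) = s(k−2)·s(k−1): e.g. XX·EX = XXEX.
Continuing: EXXXEXXXEXEXXXEX · XXEXEXXXEXEXXXEXXXEXEXXXEX gives term 8.

EXXXEXXXEXEXXXEXXXEXEXXXEXEXXXEXXXEXEXXXEX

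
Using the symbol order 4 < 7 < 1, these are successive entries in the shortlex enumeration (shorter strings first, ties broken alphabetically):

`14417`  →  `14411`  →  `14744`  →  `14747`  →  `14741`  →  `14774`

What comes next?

Treat 14774 as a base-3 numeral over the given alphabet and add one, carrying through any trailing 1's.

14777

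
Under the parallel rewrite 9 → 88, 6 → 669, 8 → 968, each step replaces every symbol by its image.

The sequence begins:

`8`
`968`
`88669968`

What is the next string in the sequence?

9689686696698888669968

Expanding 88669968: 8→968, 8→968, 6→669, 6→669, 9→88, 9→88, 6→669, 8→968. Concatenated: 968 968 669 669 88 88 669 968.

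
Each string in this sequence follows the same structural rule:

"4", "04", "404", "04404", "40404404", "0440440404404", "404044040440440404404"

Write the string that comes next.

This is a Fibonacci-style word recurrence s(k) = s(k−2)·s(k−1): e.g. 4·04 = 404.
Continuing: 0440440404404 · 404044040440440404404 gives term 8.

0440440404404404044040440440404404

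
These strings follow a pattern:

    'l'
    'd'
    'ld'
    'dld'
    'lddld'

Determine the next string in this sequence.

dldlddld

From term 3 onward, concatenate the second-to-last term with the last: l·d = ld, d·ld = dld, …
The next term joins dld and lddld.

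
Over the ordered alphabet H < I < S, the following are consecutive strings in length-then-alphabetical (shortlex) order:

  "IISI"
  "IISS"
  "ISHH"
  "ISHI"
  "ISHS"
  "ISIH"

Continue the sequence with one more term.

ISII

Find the rightmost character of ISIH below S, bump it to the next letter, and reset everything to its right to H.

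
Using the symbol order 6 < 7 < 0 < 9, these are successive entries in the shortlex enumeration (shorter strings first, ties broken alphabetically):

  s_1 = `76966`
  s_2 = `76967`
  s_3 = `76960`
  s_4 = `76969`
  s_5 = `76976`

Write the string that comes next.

Treat 76976 as a base-4 numeral over the given alphabet and add one, carrying through any trailing 9's.

76977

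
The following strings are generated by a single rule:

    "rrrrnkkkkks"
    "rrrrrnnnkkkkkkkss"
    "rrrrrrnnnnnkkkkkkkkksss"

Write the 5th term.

The n-th term is n+3 r's then 2n-1 n's then 2n+3 k's then n s's (n = 1, 2, …).
For term 5, n = 5, so the run lengths are 8, 9, 13, 5.

rrrrrrrrnnnnnnnnnkkkkkkkkkkkkksssss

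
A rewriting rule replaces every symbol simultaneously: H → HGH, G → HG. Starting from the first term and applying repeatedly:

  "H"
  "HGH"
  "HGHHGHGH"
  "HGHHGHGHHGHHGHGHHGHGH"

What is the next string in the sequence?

Applying the rule to each of the 21 symbols of HGHHGHGHHGHHGHGHHGHGH gives the pieces HGH HG HGH HGH HG HGH HG HGH HGH HG HGH HGH HG HGH HG HGH HGH HG HGH HG HGH, which concatenate to the answer.

HGHHGHGHHGHHGHGHHGHGHHGHHGHGHHGHHGHGHHGHGHHGHHGHGHHGHGH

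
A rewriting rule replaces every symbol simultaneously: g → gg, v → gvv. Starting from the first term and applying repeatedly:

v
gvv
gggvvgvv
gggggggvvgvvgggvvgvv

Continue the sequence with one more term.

Replace each of the 20 characters of gggggggvvgvvgggvvgvv in place — gg gg gg gg gg gg gg gvv gvv gg gvv gvv gg gg gg gvv gvv gg gvv gvv — and concatenate.

gggggggggggggggvvgvvgggvvgvvgggggggvvgvvgggvvgvv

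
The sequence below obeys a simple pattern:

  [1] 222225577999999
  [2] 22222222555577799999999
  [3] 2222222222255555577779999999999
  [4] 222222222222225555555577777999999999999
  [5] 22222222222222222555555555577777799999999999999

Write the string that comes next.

Reading off run lengths: 2 runs 5, 8, 11, 14, 17; 5 runs 2, 4, 6, 8, 10; 7 runs 2, 3, 4, 5, 6; 9 runs 6, 8, 10, 12, 14 — each is linear in n, where the shown terms are n = 2, 3, 4, 5, 6.
Setting n = 7 gives 20, 12, 7, 16 characters in each block.

2222222222222222222255555555555577777779999999999999999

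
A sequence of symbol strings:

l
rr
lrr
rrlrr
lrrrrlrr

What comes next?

rrlrrlrrrrlrr

This is a Fibonacci-style word recurrence s(k) = s(k−2)·s(k−1): e.g. l·rr = lrr.
So term 6 is rrlrr·lrrrrlrr.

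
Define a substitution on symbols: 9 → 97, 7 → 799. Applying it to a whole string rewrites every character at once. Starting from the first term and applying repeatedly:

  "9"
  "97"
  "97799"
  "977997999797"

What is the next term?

97799799979779997979779997799

Expanding 977997999797: 9→97, 7→799, 7→799, 9→97, 9→97, 7→799, 9→97, 9→97, 9→97, 7→799, 9→97, 7→799. Concatenated: 97 799 799 97 97 799 97 97 97 799 97 799.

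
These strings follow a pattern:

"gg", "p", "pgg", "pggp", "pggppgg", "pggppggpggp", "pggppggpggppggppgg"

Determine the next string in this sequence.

Each term (from the third on) is the previous term followed by the one before it: term 3 = p·gg = pgg.
The next term joins pggppggpggppggppgg and pggppggpggp.

pggppggpggppggppggpggppggpggp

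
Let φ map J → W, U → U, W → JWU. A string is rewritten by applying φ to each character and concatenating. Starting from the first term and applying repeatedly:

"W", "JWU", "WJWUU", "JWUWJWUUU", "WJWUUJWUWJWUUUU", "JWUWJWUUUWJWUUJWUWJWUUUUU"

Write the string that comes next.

WJWUUJWUWJWUUUUJWUWJWUUUWJWUUJWUWJWUUUUUU

φ(JWUWJWUUUWJWUUJWUWJWUUUUU) expands symbol-by-symbol to W JWU U JWU W JWU U U U JWU W JWU U U W JWU U JWU W JWU U U U U U; joining the 25 pieces gives the next term.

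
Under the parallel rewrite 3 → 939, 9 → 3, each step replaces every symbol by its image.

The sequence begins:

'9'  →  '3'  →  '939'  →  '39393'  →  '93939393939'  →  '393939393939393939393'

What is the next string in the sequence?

9393939393939393939393939393939393939393939

Applying the rule to each of the 21 symbols of 393939393939393939393 gives the pieces 939 3 939 3 939 3 939 3 939 3 939 3 939 3 939 3 939 3 939 3 939, which concatenate to the answer.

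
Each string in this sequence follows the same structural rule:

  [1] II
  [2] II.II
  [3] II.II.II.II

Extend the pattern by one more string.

s(k+1) = s(k)·.·s(k) — each term doubles the last with '.' between the halves.
Doubling II.II.II.II with '.' between the halves:

II.II.II.II.II.II.II.II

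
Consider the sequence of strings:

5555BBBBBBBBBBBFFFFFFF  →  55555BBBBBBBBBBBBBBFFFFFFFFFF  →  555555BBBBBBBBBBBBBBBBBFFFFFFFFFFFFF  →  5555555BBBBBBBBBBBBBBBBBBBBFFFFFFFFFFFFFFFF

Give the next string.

55555555BBBBBBBBBBBBBBBBBBBBBBBFFFFFFFFFFFFFFFFFFF

The n-th term is n+1 5's then 3n+2 B's then 3n-2 F's, where the shown terms are n = 3, 4, 5, 6.
At n = 7 the blocks have lengths 8, 23, 19.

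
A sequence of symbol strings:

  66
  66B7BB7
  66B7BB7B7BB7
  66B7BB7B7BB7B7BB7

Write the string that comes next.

Every step adds B7BB7 to the end: s(k+1) = s(k)·B7BB7.
Applying this once more to 66B7BB7B7BB7B7BB7:

66B7BB7B7BB7B7BB7B7BB7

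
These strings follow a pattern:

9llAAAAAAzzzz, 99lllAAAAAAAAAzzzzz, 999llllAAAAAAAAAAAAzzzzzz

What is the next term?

9999lllllAAAAAAAAAAAAAAAzzzzzzz

Term n consists of n-1 9's, followed by n l's, followed by 3n A's, followed by n+2 z's, where the shown terms are n = 2, 3, 4.
Setting n = 5 gives 4, 5, 15, 7 characters in each block.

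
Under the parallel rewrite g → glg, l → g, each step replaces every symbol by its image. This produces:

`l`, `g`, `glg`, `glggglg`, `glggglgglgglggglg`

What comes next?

glggglgglgglggglgglggglgglggglgglgglggglg

Applying the rule to each of the 17 symbols of glggglgglgglggglg gives the pieces glg g glg glg glg g glg glg g glg glg g glg glg glg g glg, which concatenate to the answer.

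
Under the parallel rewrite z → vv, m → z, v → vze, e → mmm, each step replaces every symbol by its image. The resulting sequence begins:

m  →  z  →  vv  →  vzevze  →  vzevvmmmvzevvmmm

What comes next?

Applying the rule to each of the 16 symbols of vzevvmmmvzevvmmm gives the pieces vze vv mmm vze vze z z z vze vv mmm vze vze z z z, which concatenate to the answer.

vzevvmmmvzevzezzzvzevvmmmvzevzezzz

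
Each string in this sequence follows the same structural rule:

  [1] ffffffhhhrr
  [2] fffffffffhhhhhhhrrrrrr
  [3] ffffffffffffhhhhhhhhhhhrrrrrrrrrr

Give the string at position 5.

ffffffffffffffffffhhhhhhhhhhhhhhhhhhhrrrrrrrrrrrrrrrrrr

Reading off run lengths: f runs 6, 9, 12; h runs 3, 7, 11; r runs 2, 6, 10 — each is linear in n (n = 1, 2, …).
For term 5, n = 5, so the run lengths are 18, 19, 18.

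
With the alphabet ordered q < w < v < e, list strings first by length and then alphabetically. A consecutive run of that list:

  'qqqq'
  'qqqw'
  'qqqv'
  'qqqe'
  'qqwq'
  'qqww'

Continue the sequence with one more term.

Treat qqww as a base-4 numeral over the given alphabet and add one, carrying through any trailing e's.

qqwv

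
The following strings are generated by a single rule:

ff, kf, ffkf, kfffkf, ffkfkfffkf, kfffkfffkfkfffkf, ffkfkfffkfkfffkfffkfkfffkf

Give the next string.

kfffkfffkfkfffkfffkfkfffkfkfffkfffkfkfffkf

This is a Fibonacci-style word recurrence s(k) = s(k−2)·s(k−1): e.g. ff·kf = ffkf.
The next term joins kfffkfffkfkfffkf and ffkfkfffkfkfffkfffkfkfffkf.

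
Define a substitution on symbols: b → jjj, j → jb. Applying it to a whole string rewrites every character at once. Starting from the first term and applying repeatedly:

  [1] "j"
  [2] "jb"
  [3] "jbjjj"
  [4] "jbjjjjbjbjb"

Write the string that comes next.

Expanding jbjjjjbjbjb: j→jb, b→jjj, j→jb, j→jb, j→jb, j→jb, b→jjj, j→jb, b→jjj, j→jb, b→jjj. Concatenated: jb jjj jb jb jb jb jjj jb jjj jb jjj.

jbjjjjbjbjbjbjjjjbjjjjbjjj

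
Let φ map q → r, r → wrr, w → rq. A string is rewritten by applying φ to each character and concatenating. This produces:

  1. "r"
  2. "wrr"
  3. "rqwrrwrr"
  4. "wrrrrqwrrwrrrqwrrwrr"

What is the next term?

φ(wrrrrqwrrwrrrqwrrwrr) expands symbol-by-symbol to rq wrr wrr wrr wrr r rq wrr wrr rq wrr wrr wrr r rq wrr wrr rq wrr wrr; joining the 20 pieces gives the next term.

rqwrrwrrwrrwrrrrqwrrwrrrqwrrwrrwrrrrqwrrwrrrqwrrwrr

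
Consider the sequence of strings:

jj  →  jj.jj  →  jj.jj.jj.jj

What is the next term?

Each string is two copies of the previous one joined by '.'.
Doubling jj.jj.jj.jj with '.' between the halves:

jj.jj.jj.jj.jj.jj.jj.jj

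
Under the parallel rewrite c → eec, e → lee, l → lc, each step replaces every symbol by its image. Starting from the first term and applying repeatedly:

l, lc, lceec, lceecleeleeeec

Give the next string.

Applying the rule to each of the 14 symbols of lceecleeleeeec gives the pieces lc eec lee lee eec lc lee lee lc lee lee lee lee eec, which concatenate to the answer.

lceecleeleeeeclcleeleelcleeleeleeleeeec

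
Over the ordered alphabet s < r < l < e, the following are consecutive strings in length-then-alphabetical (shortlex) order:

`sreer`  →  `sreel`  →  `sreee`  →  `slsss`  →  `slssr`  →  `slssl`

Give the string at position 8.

Continuing the enumeration 2 steps past slssl: slssl → slsse → (answer).

slsrs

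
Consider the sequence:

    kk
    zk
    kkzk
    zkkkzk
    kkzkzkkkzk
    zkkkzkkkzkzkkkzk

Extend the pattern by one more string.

kkzkzkkkzkzkkkzkkkzkzkkkzk

Each term (from the third on) is the two preceding terms concatenated in order: term 3 = kk·zk = kkzk.
Continuing: kkzkzkkkzk · zkkkzkkkzkzkkkzk gives term 7.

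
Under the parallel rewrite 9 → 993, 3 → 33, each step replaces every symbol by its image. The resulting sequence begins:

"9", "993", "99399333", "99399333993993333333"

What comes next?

993993339939933333339939933399399333333333333333

Replace each of the 20 characters of 99399333993993333333 in place — 993 993 33 993 993 33 33 33 993 993 33 993 993 33 33 33 33 33 33 33 — and concatenate.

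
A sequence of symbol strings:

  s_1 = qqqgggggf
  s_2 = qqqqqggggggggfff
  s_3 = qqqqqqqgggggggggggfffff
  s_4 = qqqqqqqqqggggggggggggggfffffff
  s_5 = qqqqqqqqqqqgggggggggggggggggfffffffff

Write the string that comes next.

Each string has the form q^{2n+1} g^{3n+2} f^{2n-1} (n = 1, 2, …).
Setting n = 6 gives 13, 20, 11 characters in each block.

qqqqqqqqqqqqqggggggggggggggggggggfffffffffff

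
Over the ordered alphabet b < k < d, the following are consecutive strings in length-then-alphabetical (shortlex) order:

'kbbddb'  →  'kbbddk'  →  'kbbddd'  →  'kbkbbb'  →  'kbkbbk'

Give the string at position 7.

Continuing the enumeration 2 steps past kbkbbk: kbkbbk → kbkbbd → (answer).

kbkbkb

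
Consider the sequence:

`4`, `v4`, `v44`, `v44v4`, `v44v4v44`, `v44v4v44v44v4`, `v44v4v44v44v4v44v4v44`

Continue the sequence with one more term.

v44v4v44v44v4v44v4v44v44v4v44v44v4

From term 3 onward, concatenate the last term with the second-to-last: v4·4 = v44, v44·v4 = v44v4, …
Continuing: v44v4v44v44v4v44v4v44 · v44v4v44v44v4 gives term 8.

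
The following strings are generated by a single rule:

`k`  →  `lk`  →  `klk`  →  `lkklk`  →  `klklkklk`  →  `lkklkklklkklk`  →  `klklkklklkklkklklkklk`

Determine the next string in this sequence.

lkklkklklkklkklklkklklkklkklklkklk

This is a Fibonacci-style word recurrence s(k) = s(k−2)·s(k−1): e.g. k·lk = klk.
Continuing: lkklkklklkklk · klklkklklkklkklklkklk gives term 8.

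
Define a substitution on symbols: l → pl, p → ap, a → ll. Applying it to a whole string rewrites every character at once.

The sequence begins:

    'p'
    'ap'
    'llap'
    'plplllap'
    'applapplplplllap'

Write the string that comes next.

llapapplllapapplapplapplplplllap

φ(applapplplplllap) expands symbol-by-symbol to ll ap ap pl ll ap ap pl ap pl ap pl pl pl ll ap; joining the 16 pieces gives the next term.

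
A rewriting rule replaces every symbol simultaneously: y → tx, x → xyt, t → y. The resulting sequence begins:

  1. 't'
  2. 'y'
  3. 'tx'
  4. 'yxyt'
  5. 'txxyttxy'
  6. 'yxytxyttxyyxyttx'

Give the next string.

Replace each of the 16 characters of yxytxyttxyyxyttx in place — tx xyt tx y xyt tx y y xyt tx tx xyt tx y y xyt — and concatenate.

txxyttxyxyttxyyxyttxtxxyttxyyxyt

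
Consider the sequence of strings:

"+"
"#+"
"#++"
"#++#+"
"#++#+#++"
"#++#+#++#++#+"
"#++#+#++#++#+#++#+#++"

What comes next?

This is a Fibonacci-style word recurrence s(k) = s(k−1)·s(k−2): e.g. #+·+ = #++.
So term 8 is #++#+#++#++#+#++#+#++·#++#+#++#++#+.

#++#+#++#++#+#++#+#++#++#+#++#++#+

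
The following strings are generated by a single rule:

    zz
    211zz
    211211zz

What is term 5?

211211211211zz

Every step adds 211 at the front: s(k+1) = 211·s(k).
From 211211zz, 2 further steps: 211211zz → 211211211zz → (answer).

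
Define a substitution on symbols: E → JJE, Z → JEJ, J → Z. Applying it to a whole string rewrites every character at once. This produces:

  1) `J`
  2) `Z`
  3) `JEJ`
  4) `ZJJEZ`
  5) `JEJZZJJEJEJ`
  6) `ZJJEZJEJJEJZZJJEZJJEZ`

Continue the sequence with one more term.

φ(ZJJEZJEJJEJZZJJEZJJEZ) expands symbol-by-symbol to JEJ Z Z JJE JEJ Z JJE Z Z JJE Z JEJ JEJ Z Z JJE JEJ Z Z JJE JEJ; joining the 21 pieces gives the next term.

JEJZZJJEJEJZJJEZZJJEZJEJJEJZZJJEJEJZZJJEJEJ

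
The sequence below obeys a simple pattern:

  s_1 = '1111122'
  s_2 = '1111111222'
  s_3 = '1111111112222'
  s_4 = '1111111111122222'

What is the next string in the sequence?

1111111111111222222

Reading off run lengths: 1 runs 5, 7, 9, 11; 2 runs 2, 3, 4, 5 — each is linear in n, where the shown terms are n = 2, 3, 4, 5.
For the next term, n = 6, so the run lengths are 13, 6.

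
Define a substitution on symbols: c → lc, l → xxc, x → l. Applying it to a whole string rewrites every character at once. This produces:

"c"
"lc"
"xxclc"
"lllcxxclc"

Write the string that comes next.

xxcxxcxxclclllcxxclc

Expanding lllcxxclc: l→xxc, l→xxc, l→xxc, c→lc, x→l, x→l, c→lc, l→xxc, c→lc. Concatenated: xxc xxc xxc lc l l lc xxc lc.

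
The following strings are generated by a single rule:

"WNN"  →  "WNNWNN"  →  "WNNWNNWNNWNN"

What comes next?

Each string is two copies of the previous one concatenated.
Doubling WNNWNNWNNWNN:

WNNWNNWNNWNNWNNWNNWNNWNN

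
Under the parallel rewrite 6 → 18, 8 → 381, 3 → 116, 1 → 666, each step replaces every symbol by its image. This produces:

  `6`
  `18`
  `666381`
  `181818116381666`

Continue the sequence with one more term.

Replace each of the 15 characters of 181818116381666 in place — 666 381 666 381 666 381 666 666 18 116 381 666 18 18 18 — and concatenate.

66638166638166638166666618116381666181818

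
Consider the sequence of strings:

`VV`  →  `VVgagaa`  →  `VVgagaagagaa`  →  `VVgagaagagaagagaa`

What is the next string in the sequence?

The strings grow by a fixed suffix gagaa each time.
Applying this once more to VVgagaagagaagagaa:

VVgagaagagaagagaagagaa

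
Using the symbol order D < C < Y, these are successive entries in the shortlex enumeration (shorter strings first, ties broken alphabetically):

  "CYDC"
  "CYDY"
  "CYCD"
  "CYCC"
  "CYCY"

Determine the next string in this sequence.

The successor of CYCY increments the rightmost position that isn't already Y and resets every position after it to D.

CYYD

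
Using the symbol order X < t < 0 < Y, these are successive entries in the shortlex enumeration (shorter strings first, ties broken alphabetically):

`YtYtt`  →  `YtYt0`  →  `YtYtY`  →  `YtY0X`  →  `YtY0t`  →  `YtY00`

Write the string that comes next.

YtY0Y

Treat YtY00 as a base-4 numeral over the given alphabet and add one, carrying through any trailing Y's.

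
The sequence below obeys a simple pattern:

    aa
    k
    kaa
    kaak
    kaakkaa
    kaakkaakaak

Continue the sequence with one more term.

Each term (from the third on) is the previous term followed by the one before it: term 3 = k·aa = kaa.
The next term joins kaakkaakaak and kaakkaa.

kaakkaakaakkaakkaa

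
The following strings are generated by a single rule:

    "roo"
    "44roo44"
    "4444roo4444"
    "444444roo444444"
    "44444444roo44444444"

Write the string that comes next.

4444444444roo4444444444

Each term wraps the previous one in 44 on the left and 44 on the right.
So the next term is 44·44444444roo44444444·44.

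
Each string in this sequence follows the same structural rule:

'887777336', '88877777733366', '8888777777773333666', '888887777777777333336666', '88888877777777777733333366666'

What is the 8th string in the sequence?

88888888877777777777777777733333333366666666

Each string has the form 8^{n+1} 7^{2n+2} 3^{n+1} 6^{n} (n = 1, 2, …).
At n = 8 the blocks have lengths 9, 18, 9, 8.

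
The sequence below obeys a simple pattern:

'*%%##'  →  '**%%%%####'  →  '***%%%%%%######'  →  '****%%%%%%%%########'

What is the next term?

*****%%%%%%%%%%##########

The n-th term is n *'s then 2n %'s then 2n #'s (n = 1, 2, …).
For the next term, n = 5, so the run lengths are 5, 10, 10.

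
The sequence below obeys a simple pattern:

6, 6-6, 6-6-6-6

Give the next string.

Every step duplicates the string with '-' between the halves.
So the next term is two copies of 6-6-6-6 with '-' between the halves.

6-6-6-6-6-6-6-6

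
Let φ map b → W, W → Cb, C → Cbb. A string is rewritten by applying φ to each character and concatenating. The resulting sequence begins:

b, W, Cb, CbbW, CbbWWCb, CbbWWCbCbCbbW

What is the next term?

Rewriting the 13 symbols of CbbWWCbCbCbbW one by one yields Cbb W W Cb Cb Cbb W Cbb W Cbb W W Cb; concatenated:

CbbWWCbCbCbbWCbbWCbbWWCb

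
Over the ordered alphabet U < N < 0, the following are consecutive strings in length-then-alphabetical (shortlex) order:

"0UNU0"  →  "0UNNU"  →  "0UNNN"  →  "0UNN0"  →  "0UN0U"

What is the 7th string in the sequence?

0UN00

Advancing 2 positions from 0UN0U through 0UN0U → 0UN0N reaches term 7.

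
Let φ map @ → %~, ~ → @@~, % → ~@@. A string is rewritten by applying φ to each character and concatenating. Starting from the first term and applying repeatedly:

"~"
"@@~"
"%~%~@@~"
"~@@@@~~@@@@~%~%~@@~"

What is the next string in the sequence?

Replace each of the 19 characters of ~@@@@~~@@@@~%~%~@@~ in place — @@~ %~ %~ %~ %~ @@~ @@~ %~ %~ %~ %~ @@~ ~@@ @@~ ~@@ @@~ %~ %~ @@~ — and concatenate.

@@~%~%~%~%~@@~@@~%~%~%~%~@@~~@@@@~~@@@@~%~%~@@~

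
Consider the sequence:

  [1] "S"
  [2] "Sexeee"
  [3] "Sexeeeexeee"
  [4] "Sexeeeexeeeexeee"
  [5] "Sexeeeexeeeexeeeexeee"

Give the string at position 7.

Sexeeeexeeeexeeeexeeeexeeeexeee

Every step adds exeee to the end: s(k+1) = s(k)·exeee.
From Sexeeeexeeeexeeeexeee, 2 further steps: Sexeeeexeeeexeeeexeee → Sexeeeexeeeexeeeexeeeexeee → (answer).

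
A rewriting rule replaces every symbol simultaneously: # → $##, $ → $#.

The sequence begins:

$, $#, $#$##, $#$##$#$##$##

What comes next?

Replace each of the 13 characters of $#$##$#$##$## in place — $# $## $# $## $## $# $## $# $## $## $# $## $## — and concatenate.

$#$##$#$##$##$#$##$#$##$##$#$##$##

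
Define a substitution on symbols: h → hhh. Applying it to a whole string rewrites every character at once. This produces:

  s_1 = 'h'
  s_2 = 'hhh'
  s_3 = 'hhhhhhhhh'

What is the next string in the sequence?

hhhhhhhhhhhhhhhhhhhhhhhhhhh

Rewriting each symbol of hhhhhhhhh: h→hhh, h→hhh, h→hhh, h→hhh, h→hhh, h→hhh, h→hhh, h→hhh, h→hhh, which concatenates to hhh hhh hhh hhh hhh hhh hhh hhh hhh.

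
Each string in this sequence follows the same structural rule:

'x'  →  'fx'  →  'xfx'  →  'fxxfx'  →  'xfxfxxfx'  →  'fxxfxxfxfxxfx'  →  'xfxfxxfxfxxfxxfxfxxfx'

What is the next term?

From term 3 onward, concatenate the second-to-last term with the last: x·fx = xfx, fx·xfx = fxxfx, …
So term 8 is fxxfxxfxfxxfx·xfxfxxfxfxxfxxfxfxxfx.

fxxfxxfxfxxfxxfxfxxfxfxxfxxfxfxxfx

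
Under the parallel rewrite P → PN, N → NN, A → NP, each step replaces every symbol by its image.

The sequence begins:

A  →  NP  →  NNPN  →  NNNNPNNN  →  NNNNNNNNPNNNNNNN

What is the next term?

Rewriting the 16 symbols of NNNNNNNNPNNNNNNN one by one yields NN NN NN NN NN NN NN NN PN NN NN NN NN NN NN NN; concatenated:

NNNNNNNNNNNNNNNNPNNNNNNNNNNNNNNN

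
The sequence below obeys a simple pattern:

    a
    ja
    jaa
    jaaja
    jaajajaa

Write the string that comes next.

jaajajaajaaja

From term 3 onward, concatenate the last term with the second-to-last: ja·a = jaa, jaa·ja = jaaja, …
So term 6 is jaajajaa·jaaja.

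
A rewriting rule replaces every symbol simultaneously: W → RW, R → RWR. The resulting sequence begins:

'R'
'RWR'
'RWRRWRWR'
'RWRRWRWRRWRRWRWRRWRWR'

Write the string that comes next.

RWRRWRWRRWRRWRWRRWRWRRWRRWRWRRWRRWRWRRWRWRRWRRWRWRRWRWR

Applying the rule to each of the 21 symbols of RWRRWRWRRWRRWRWRRWRWR gives the pieces RWR RW RWR RWR RW RWR RW RWR RWR RW RWR RWR RW RWR RW RWR RWR RW RWR RW RWR, which concatenate to the answer.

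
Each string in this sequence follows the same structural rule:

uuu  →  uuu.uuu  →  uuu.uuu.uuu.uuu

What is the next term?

Every step duplicates the string with '.' between the halves.
So the next term is two copies of uuu.uuu.uuu.uuu with '.' between the halves.

uuu.uuu.uuu.uuu.uuu.uuu.uuu.uuu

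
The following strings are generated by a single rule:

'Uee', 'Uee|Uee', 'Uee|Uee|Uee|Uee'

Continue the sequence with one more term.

Uee|Uee|Uee|Uee|Uee|Uee|Uee|Uee

Each string is two copies of the previous one joined by '|'.
So the next term is two copies of Uee|Uee|Uee|Uee with '|' between the halves.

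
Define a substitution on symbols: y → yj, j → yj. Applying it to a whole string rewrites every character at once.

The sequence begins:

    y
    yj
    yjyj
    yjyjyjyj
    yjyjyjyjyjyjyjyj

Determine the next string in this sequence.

Applying the rule to each of the 16 symbols of yjyjyjyjyjyjyjyj gives the pieces yj yj yj yj yj yj yj yj yj yj yj yj yj yj yj yj, which concatenate to the answer.

yjyjyjyjyjyjyjyjyjyjyjyjyjyjyjyj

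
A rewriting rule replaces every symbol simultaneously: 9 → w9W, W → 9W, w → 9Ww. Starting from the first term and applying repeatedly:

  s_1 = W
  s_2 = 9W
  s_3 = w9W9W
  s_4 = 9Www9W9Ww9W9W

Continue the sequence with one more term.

φ(9Www9W9Ww9W9W) expands symbol-by-symbol to w9W 9W 9Ww 9Ww w9W 9W w9W 9W 9Ww w9W 9W w9W 9W; joining the 13 pieces gives the next term.

w9W9W9Ww9Www9W9Ww9W9W9Www9W9Ww9W9W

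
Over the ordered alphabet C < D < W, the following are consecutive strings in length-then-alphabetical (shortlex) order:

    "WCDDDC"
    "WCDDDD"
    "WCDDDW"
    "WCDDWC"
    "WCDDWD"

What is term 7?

WCDWCC

Continuing the enumeration 2 steps past WCDDWD: WCDDWD → WCDDWW → (answer).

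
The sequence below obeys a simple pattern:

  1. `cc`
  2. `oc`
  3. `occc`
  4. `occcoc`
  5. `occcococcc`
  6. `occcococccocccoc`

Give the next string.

occcococccocccococccococcc

This is a Fibonacci-style word recurrence s(k) = s(k−1)·s(k−2): e.g. oc·cc = occc.
The next term joins occcococccocccoc and occcococcc.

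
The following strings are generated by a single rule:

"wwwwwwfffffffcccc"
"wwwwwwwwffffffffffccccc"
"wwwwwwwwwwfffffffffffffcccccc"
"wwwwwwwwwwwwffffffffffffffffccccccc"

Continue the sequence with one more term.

wwwwwwwwwwwwwwfffffffffffffffffffcccccccc

The n-th term is 2n+2 w's then 3n+1 f's then n+2 c's, where the shown terms are n = 2, 3, 4, 5.
For the next term, n = 6, so the run lengths are 14, 19, 8.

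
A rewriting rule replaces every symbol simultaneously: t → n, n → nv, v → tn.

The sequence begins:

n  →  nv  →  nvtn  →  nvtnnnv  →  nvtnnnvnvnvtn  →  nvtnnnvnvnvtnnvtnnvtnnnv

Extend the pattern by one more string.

φ(nvtnnnvnvnvtnnvtnnvtnnnv) expands symbol-by-symbol to nv tn n nv nv nv tn nv tn nv tn n nv nv tn n nv nv tn n nv nv nv tn; joining the 24 pieces gives the next term.

nvtnnnvnvnvtnnvtnnvtnnnvnvtnnnvnvtnnnvnvnvtn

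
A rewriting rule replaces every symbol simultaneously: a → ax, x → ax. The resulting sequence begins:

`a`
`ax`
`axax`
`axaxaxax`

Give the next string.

axaxaxaxaxaxaxax

Apply φ to axaxaxax symbol by symbol: a→ax, x→ax, a→ax, x→ax, a→ax, x→ax, a→ax, x→ax; joined: ax ax ax ax ax ax ax ax.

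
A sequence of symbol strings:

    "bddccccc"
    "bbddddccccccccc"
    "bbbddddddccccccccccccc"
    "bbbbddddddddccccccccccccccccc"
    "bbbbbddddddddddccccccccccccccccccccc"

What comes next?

Each string has the form b^{n} d^{2n} c^{4n+1} (n = 1, 2, …).
At n = 6 the blocks have lengths 6, 12, 25.

bbbbbbddddddddddddccccccccccccccccccccccccc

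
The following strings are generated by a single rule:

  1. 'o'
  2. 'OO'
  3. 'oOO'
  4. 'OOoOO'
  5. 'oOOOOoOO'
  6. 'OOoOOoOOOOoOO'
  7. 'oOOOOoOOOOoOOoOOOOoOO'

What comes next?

Each term (from the third on) is the two preceding terms concatenated in order: term 3 = o·OO = oOO.
Continuing: OOoOOoOOOOoOO · oOOOOoOOOOoOOoOOOOoOO gives term 8.

OOoOOoOOOOoOOoOOOOoOOOOoOOoOOOOoOO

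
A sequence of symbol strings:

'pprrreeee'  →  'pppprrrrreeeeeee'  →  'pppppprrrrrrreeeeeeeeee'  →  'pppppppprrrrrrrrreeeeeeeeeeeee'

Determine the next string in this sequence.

pppppppppprrrrrrrrrrreeeeeeeeeeeeeeee

Each string has the form p^{2n} r^{2n+1} e^{3n+1} (n = 1, 2, …).
Setting n = 5 gives 10, 11, 16 characters in each block.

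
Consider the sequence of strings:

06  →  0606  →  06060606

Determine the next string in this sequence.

Every step duplicates the string.
Doubling 06060606:

0606060606060606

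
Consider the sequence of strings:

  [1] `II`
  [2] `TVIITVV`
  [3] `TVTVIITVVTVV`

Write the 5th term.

TVTVTVTVIITVVTVVTVVTVV

Every step adds TV to the front and TVV to the end of the previous string.
From TVTVIITVVTVV, 2 further steps: TVTVIITVVTVV → TVTVTVIITVVTVVTVV → (answer).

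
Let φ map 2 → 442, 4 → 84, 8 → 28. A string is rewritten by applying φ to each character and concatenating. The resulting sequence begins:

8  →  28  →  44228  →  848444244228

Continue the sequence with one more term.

Apply φ to 848444244228 symbol by symbol: 8→28, 4→84, 8→28, 4→84, 4→84, 4→84, 2→442, 4→84, 4→84, 2→442, 2→442, 8→28; joined: 28 84 28 84 84 84 442 84 84 442 442 28.

288428848484442848444244228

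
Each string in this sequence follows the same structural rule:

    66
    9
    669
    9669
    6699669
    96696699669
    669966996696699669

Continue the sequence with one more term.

This is a Fibonacci-style word recurrence s(k) = s(k−2)·s(k−1): e.g. 66·9 = 669.
So term 8 is 96696699669·669966996696699669.

96696699669669966996696699669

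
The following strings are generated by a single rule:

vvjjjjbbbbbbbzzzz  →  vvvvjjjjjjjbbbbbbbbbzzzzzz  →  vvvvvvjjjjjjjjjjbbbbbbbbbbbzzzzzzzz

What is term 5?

Each string has the form v^{2n-2} j^{3n-2} b^{2n+3} z^{2n}, where the shown terms are n = 2, 3, 4.
Setting n = 6 gives 10, 16, 15, 12 characters in each block.

vvvvvvvvvvjjjjjjjjjjjjjjjjbbbbbbbbbbbbbbbzzzzzzzzzzzz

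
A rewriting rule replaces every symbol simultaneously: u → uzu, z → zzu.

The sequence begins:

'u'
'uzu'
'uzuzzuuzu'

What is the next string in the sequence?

uzuzzuuzuzzuzzuuzuuzuzzuuzu

Expanding uzuzzuuzu: u→uzu, z→zzu, u→uzu, z→zzu, z→zzu, u→uzu, u→uzu, z→zzu, u→uzu. Concatenated: uzu zzu uzu zzu zzu uzu uzu zzu uzu.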